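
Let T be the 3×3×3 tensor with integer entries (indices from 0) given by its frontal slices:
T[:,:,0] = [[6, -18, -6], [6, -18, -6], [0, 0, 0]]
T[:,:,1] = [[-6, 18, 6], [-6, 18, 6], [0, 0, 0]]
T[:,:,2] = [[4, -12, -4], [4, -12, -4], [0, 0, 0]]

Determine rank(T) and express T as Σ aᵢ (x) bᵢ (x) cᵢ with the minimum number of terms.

rank(T) = 1

Lower bound: T ≠ 0 (e.g. T[0,0,0] = 6), so rank(T) ≥ 1.
Upper bound: if T = a (x) b (x) c then every fibre of T is a multiple of the corresponding factor, so read the factors off the fibres through the nonzero entry T[0,0,0] = 6.
The mode-1 fibre T[:,0,0] = [6, 6, 0] gives a = [1, 1, 0] (primitive direction); the mode-2 fibre T[0,:,0] = [6, -18, -6] gives b = [1, -3, -1]; then c[k] = T[0,0,k] / (a[0]·b[0]) = [6, -6, 4] / 1 = [6, -6, 4].
Expanding [1, 1, 0] (x) [1, -3, -1] (x) [6, -6, 4] reproduces all 27 entries of T, so T = [1, 1, 0] (x) [1, -3, -1] (x) [6, -6, 4] and rank(T) ≤ 1.
These bounds meet, so rank(T) = 1.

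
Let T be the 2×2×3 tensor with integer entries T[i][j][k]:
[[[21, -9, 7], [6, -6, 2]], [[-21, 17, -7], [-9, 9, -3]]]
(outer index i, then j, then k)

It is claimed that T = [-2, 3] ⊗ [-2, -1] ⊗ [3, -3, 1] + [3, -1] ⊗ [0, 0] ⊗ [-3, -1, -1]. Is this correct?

No

Reconstruct entry (0,0,0) from the claimed factors: Σₗ aₗ[0]bₗ[0]cₗ[0] = (-2)·(-2)·(3) + (3)·(0)·(-3) = 12, but T[0,0,0] = 21. The claim is false.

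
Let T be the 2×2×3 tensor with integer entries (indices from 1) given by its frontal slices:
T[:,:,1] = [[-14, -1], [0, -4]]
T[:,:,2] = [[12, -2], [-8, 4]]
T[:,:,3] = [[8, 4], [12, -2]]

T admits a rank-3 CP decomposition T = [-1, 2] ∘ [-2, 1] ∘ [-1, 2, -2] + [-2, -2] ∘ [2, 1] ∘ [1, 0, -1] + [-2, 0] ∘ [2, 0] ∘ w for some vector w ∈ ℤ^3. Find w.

Subtract the known terms from T to get the rank-1 residual R = [-2, 0] ∘ [2, 0] ∘ w, so R[i,j,k] = a[i]·b[j]·w[k]. Pick indices with nonzero a[1]·b[1] = (-2)·(2) = -4. Only the fibre through (1,1,·) is needed: R[1,1,:] = T[1,1,:] − Σₗ aₗ[1]bₗ[1]cₗ = [-14, 12, 8] − (-1)·(-2)·[-1, 2, -2] − (-2)·(2)·[1, 0, -1] = [-8, 8, 8]. Then w[k] = R[1,1,k] / -4 for each k, giving w = [-8, 8, 8] / -4 = [2, -2, -2].

w = [2, -2, -2]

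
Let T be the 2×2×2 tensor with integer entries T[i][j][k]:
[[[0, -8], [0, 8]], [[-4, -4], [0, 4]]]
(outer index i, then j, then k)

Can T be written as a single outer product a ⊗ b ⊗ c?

No

The mode-3 unfolding of T (rows indexed by k, columns by (i,j) = (0,0), (0,1), (1,0), (1,1)) is [[0, 0, -4, 0], [-8, 8, -4, 4]].
There the 2×2 minor on rows k ∈ {0, 1}, columns (i,j) ∈ {(0,0), (1,0)} is det [[0, -4], [-8, -4]] = -32 ≠ 0, so this unfolding has rank ≥ 2; CP rank is at least every unfolding rank, so rank(T) ≥ 2.
In particular rank(T) ≥ 2 > 1, so T is not rank-1.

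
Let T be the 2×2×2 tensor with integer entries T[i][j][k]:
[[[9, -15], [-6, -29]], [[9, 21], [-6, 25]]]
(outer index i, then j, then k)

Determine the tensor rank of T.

Lower bound: the mode-3 unfolding of T (rows indexed by k, columns by (i,j) = (0,0), (0,1), (1,0), (1,1)) is [[9, -6, 9, -6], [-15, -29, 21, 25]].
There the 2×2 minor on rows k ∈ {0, 1}, columns (i,j) ∈ {(0,0), (0,1)} is det [[9, -6], [-15, -29]] = -351 ≠ 0, so this unfolding has rank ≥ 2; CP rank is at least every unfolding rank, so rank(T) ≥ 2. (Unfolding ranks only ever bound the CP rank from below — rank(T) can be strictly larger than all of them — so the matching upper bound has to come from an explicit 2-term decomposition.)
Upper bound — finding two terms. Write S_k = T[:,:,k] for the frontal slices: S₀ = [[9, -6], [9, -6]], S₁ = [[-15, -29], [21, 25]].
If T = a₁ (x) b₁ (x) c₁ + a₂ (x) b₂ (x) c₂ then each S_k = c₁[k]·a₁b₁ᵀ + c₂[k]·a₂b₂ᵀ. S₀ and S₁ are linearly independent, so a₁b₁ᵀ and a₂b₂ᵀ must span the same plane of matrices: they are the rank-1 matrices of the form x·S₀ + y·S₁.
det(x·S₀ + y·S₁) is 702·xy + 234·y² = 234·(y)(3·x + y), vanishing at (x:y) = (1:0) and (1:-3).
M₁ = S₀ = [[9, -6], [9, -6]] = 3·[1, 1][3, -2]ᵀ and M₂ = S₀ − 3·S₁ = [[54, 81], [-54, -81]] = 27·[1, -1][2, 3]ᵀ, so take a₁ = [1, 1], b₁ = [3, -2], a₂ = [1, -1], b₂ = [2, 3].
Each slice is an integer combination of E₁ = a₁b₁ᵀ and E₂ = a₂b₂ᵀ: S₀ = 3·E₁, S₁ = E₁ − 9·E₂; reading off coefficients, c₁ = [3, 1] and c₂ = [0, -9].
Hence T = [1, 1] (x) [3, -2] (x) [3, 1] + [1, -1] (x) [2, 3] (x) [0, -9], so rank(T) ≤ 2.
These bounds meet, so rank(T) = 2.

2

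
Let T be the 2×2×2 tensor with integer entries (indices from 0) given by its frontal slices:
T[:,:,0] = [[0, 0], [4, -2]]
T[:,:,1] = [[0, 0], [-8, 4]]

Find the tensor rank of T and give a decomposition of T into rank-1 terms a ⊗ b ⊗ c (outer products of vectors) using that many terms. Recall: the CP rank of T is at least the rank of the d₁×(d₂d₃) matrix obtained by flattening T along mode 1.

rank(T) = 1

Lower bound: T ≠ 0 (e.g. T[1,0,0] = 4), so rank(T) ≥ 1.
Upper bound: if T = a ⊗ b ⊗ c then every fibre of T is a multiple of the corresponding factor, so read the factors off the fibres through the nonzero entry T[1,0,0] = 4.
The mode-1 fibre T[:,0,0] = [0, 4] gives a = [0, 1] (primitive direction); the mode-2 fibre T[1,:,0] = [4, -2] gives b = [2, -1]; then c[k] = T[1,0,k] / (a[1]·b[0]) = [4, -8] / 2 = [2, -4].
Expanding [0, 1] ⊗ [2, -1] ⊗ [2, -4] reproduces all 8 entries of T, so T = [0, 1] ⊗ [2, -1] ⊗ [2, -4] and rank(T) ≤ 1.
These bounds meet, so rank(T) = 1.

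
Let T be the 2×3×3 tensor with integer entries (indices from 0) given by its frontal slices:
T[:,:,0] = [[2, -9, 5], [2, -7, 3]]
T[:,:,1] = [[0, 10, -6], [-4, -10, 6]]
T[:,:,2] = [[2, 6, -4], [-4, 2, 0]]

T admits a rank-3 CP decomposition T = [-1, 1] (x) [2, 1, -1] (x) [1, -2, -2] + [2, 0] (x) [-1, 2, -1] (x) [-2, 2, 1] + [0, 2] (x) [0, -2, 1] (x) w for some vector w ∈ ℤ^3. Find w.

Subtract the known terms from T to get the rank-1 residual R = [0, 2] (x) [0, -2, 1] (x) w, so R[i,j,k] = a[i]·b[j]·w[k]. Pick indices with nonzero a[1]·b[1] = (2)·(-2) = -4. Only the fibre through (1,1,·) is needed: R[1,1,:] = T[1,1,:] − Σₗ aₗ[1]bₗ[1]cₗ = [-7, -10, 2] − (1)·(1)·[1, -2, -2] − (0)·(2)·[-2, 2, 1] = [-8, -8, 4]. Then w[k] = R[1,1,k] / -4 for each k, giving w = [-8, -8, 4] / -4 = [2, 2, -1].

w = [2, 2, -1]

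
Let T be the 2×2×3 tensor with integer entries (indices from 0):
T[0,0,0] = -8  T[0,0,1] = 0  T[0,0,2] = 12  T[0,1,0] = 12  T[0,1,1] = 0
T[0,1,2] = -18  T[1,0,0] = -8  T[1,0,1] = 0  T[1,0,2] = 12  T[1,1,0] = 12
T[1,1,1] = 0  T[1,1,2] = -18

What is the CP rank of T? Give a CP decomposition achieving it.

rank(T) = 1

Lower bound: T ≠ 0 (e.g. T[0,0,0] = -8), so rank(T) ≥ 1.
Upper bound: if T = a (x) b (x) c then every fibre of T is a multiple of the corresponding factor, so read the factors off the fibres through the nonzero entry T[0,0,0] = -8.
The mode-1 fibre T[:,0,0] = [-8, -8] gives a = (1, 1) (primitive direction); the mode-2 fibre T[0,:,0] = [-8, 12] gives b = (2, -3); then c[k] = T[0,0,k] / (a[0]·b[0]) = [-8, 0, 12] / 2 = (-4, 0, 6).
Expanding (1, 1) (x) (2, -3) (x) (-4, 0, 6) reproduces all 12 entries of T, so T = (1, 1) (x) (2, -3) (x) (-4, 0, 6) and rank(T) ≤ 1.
These bounds meet, so rank(T) = 1.
Check entry T[1,1,1] = 0: (1)·(-3)·(0) = 0.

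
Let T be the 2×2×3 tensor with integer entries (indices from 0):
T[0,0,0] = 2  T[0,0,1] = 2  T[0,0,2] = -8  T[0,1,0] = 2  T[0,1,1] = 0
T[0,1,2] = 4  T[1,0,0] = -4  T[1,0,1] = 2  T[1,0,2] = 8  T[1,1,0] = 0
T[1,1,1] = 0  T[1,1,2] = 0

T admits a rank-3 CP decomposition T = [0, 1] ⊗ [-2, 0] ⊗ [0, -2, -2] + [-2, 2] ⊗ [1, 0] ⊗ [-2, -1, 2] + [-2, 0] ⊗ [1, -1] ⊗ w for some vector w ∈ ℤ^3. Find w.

Subtract the known terms from T to get the rank-1 residual R = [-2, 0] ⊗ [1, -1] ⊗ w, so R[i,j,k] = a[i]·b[j]·w[k]. Pick indices with nonzero a[0]·b[0] = (-2)·(1) = -2. Only the fibre through (0,0,·) is needed: R[0,0,:] = T[0,0,:] − Σₗ aₗ[0]bₗ[0]cₗ = [2, 2, -8] − (0)·(-2)·[0, -2, -2] − (-2)·(1)·[-2, -1, 2] = [-2, 0, -4]. Then w[k] = R[0,0,k] / -2 for each k, giving w = [-2, 0, -4] / -2 = [1, 0, 2].

w = [1, 0, 2]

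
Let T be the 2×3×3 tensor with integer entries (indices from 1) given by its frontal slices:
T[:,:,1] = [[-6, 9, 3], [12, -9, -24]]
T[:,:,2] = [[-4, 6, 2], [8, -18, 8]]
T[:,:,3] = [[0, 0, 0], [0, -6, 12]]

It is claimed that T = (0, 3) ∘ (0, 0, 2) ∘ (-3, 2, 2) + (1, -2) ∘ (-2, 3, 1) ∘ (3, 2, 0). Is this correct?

No

Reconstruct entry (2,2,1) from the claimed factors: Σₗ aₗ[2]bₗ[2]cₗ[1] = (3)·(0)·(-3) + (-2)·(3)·(3) = -18, but T[2,2,1] = -9. The claim is false.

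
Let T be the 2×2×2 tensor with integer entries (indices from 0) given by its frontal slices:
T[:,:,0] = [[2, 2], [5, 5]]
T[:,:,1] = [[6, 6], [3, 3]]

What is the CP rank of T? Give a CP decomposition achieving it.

Lower bound: the mode-3 unfolding of T (rows indexed by k, columns by (i,j) = (0,0), (0,1), (1,0), (1,1)) is [[2, 2, 5, 5], [6, 6, 3, 3]].
There the 2×2 minor on rows k ∈ {0, 1}, columns (i,j) ∈ {(0,0), (1,0)} is det [[2, 5], [6, 3]] = -24 ≠ 0, so this unfolding has rank ≥ 2; CP rank is at least every unfolding rank, so rank(T) ≥ 2. (This is only a lower bound: in general the CP rank may exceed every unfolding rank, so we still need to exhibit 2 rank-1 terms summing to T.)
Upper bound — finding two terms. Every mode-2 slice of T is a multiple of one matrix: T[:,j,:] = b[j]·M with b = [1, 1] and M = [[2, 6], [5, 3]] (rows indexed by i, columns by k). So it suffices to write M as a sum of two rank-1 matrices.
Splitting M by its rows (i = 0, 1), M = [1, 0][2, 6]ᵀ + [0, 1][5, 3]ᵀ.
Hence T = [1, 0] ⊗ [1, 1] ⊗ [2, 6] + [0, 1] ⊗ [1, 1] ⊗ [5, 3], so rank(T) ≤ 2.
These bounds meet, so rank(T) = 2.

rank(T) = 2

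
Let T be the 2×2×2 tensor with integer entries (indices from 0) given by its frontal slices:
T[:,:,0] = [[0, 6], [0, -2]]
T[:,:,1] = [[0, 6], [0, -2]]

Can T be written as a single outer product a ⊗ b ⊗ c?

Yes

If T = a ⊗ b ⊗ c then every fibre of T is a multiple of the corresponding factor, so read the factors off the fibres through the nonzero entry T[0,1,0] = 6.
The mode-1 fibre T[:,1,0] = [6, -2] gives a = [3, -1] (primitive direction); the mode-2 fibre T[0,:,0] = [0, 6] gives b = [0, 1]; then c[k] = T[0,1,k] / (a[0]·b[1]) = [6, 6] / 3 = [2, 2].
Expanding [3, -1] ⊗ [0, 1] ⊗ [2, 2] reproduces all 8 entries of T, so T = [3, -1] ⊗ [0, 1] ⊗ [2, 2] and rank(T) ≤ 1.
Equivalently every frontal slice T[:,:,k] is c[k] times the rank-1 matrix [3, -1] ⊗ [0, 1]. So T has rank 1 (it is nonzero).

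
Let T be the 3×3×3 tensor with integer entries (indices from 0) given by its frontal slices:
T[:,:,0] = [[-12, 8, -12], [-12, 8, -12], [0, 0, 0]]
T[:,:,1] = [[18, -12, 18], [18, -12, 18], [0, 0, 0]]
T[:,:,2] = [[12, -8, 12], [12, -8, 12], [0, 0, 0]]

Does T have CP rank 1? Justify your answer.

Yes

The mode-1 fibre T[:,0,0] = [-12, -12, 0] gives a = [1, 1, 0] (primitive direction); the mode-2 fibre T[0,:,0] = [-12, 8, -12] gives b = [3, -2, 3]; then c[k] = T[0,0,k] / (a[0]·b[0]) = [-12, 18, 12] / 3 = [-4, 6, 4].
Expanding [1, 1, 0] (x) [3, -2, 3] (x) [-4, 6, 4] reproduces all 27 entries of T, so T = [1, 1, 0] (x) [3, -2, 3] (x) [-4, 6, 4] and rank(T) ≤ 1.
Equivalently every frontal slice T[:,:,k] is c[k] times the rank-1 matrix [1, 1, 0] (x) [3, -2, 3]. So T has rank 1 (it is nonzero).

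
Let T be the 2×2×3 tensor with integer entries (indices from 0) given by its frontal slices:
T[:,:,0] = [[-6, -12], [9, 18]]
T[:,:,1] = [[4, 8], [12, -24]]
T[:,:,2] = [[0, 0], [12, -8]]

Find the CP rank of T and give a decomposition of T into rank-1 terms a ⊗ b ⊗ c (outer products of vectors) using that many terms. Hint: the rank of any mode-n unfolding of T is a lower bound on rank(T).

Lower bound: the mode-2 unfolding of T (rows indexed by j, columns by (i,k) = (0,0), (0,1), (0,2), (1,0), (1,1), (1,2)) is [[-6, 4, 0, 9, 12, 12], [-12, 8, 0, 18, -24, -8]].
There the 2×2 minor on rows j ∈ {0, 1}, columns (i,k) ∈ {(0,0), (1,1)} is det [[-6, 12], [-12, -24]] = 288 ≠ 0, so this unfolding has rank ≥ 2; CP rank is at least every unfolding rank, so rank(T) ≥ 2. (Flattening ranks never certify an upper bound on CP rank; for that we must actually write T with 2 rank-1 terms.)
Upper bound — finding two terms. Write S_k = T[:,:,k] for the frontal slices: S₀ = [[-6, -12], [9, 18]], S₁ = [[4, 8], [12, -24]], S₂ = [[0, 0], [12, -8]].
If T = a₁ ⊗ b₁ ⊗ c₁ + a₂ ⊗ b₂ ⊗ c₂ then each S_k = c₁[k]·a₁b₁ᵀ + c₂[k]·a₂b₂ᵀ. S₀ and S₁ are linearly independent, so a₁b₁ᵀ and a₂b₂ᵀ must span the same plane of matrices: they are the rank-1 matrices of the form x·S₀ + y·S₁.
det(x·S₀ + y·S₁) is 288·xy − 192·y² = 96·(3·x − 2·y)(y), vanishing at (x:y) = (2:3) and (1:0).
M₁ = 2·S₀ + 3·S₁ = [[0, 0], [54, -36]] = 18·[0, 1][3, -2]ᵀ and M₂ = S₀ = [[-6, -12], [9, 18]] = (-3)·[2, -3][1, 2]ᵀ, so take a₁ = [0, 1], b₁ = [3, -2], a₂ = [2, -3], b₂ = [1, 2].
Each slice is an integer combination of E₁ = a₁b₁ᵀ and E₂ = a₂b₂ᵀ: S₀ = −3·E₂, S₁ = 6·E₁ + 2·E₂, S₂ = 4·E₁; reading off coefficients, c₁ = [0, 6, 4] and c₂ = [-3, 2, 0].
Hence T = [0, 1] ⊗ [3, -2] ⊗ [0, 6, 4] + [2, -3] ⊗ [1, 2] ⊗ [-3, 2, 0], so rank(T) ≤ 2.
These bounds meet, so rank(T) = 2.

rank(T) = 2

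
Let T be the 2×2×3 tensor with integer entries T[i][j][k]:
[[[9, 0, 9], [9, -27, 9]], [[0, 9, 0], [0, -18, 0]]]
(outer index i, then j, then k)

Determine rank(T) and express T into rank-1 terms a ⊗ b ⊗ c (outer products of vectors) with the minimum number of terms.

Lower bound: in the mode-1 unfolding of T (rows indexed by i, columns by (j,k)) the 2×2 minor on rows i ∈ {0, 1}, columns (j,k) ∈ {(0,0), (0,1)} is det [[9, 0], [0, 9]] = 81 ≠ 0, so that unfolding has rank ≥ 2 and hence rank(T) ≥ 2 (CP rank is at least every unfolding rank, though it can be larger).
Upper bound: with S_k = T[:,:,k], the two rank-1 terms a₁b₁ᵀ, a₂b₂ᵀ are the rank-1 members of the pencil x·S₀ + y·S₁.
det(x·S₀ + y·S₁) is −243·xy + 243·y² = (-243)·(x − y)(y), vanishing at (x:y) = (1:1) and (1:0).
M₁ = S₀ + S₁ = [[9, -18], [9, -18]] = 9·[1, 1][1, -2]ᵀ and M₂ = S₀ = [[9, 9], [0, 0]] = 9·[1, 0][1, 1]ᵀ, so take a₁ = [1, 1], b₁ = [1, -2], a₂ = [1, 0], b₂ = [1, 1].
Each slice is an integer combination of E₁ = a₁b₁ᵀ and E₂ = a₂b₂ᵀ: S₀ = 9·E₂, S₁ = 9·E₁ − 9·E₂, S₂ = 9·E₂; reading off coefficients, c₁ = [0, 9, 0] and c₂ = [9, -9, 9].
Hence T = [1, 1] ⊗ [1, -2] ⊗ [0, 9, 0] + [1, 0] ⊗ [1, 1] ⊗ [9, -9, 9], so rank(T) ≤ 2.
These bounds meet, so rank(T) = 2.

rank(T) = 2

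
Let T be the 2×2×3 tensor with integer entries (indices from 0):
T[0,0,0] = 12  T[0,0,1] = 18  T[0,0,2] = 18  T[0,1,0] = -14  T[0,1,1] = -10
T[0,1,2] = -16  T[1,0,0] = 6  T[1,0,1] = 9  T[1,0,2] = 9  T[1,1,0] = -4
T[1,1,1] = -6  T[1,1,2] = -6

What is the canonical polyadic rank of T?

Lower bound: the mode-2 unfolding of T (rows indexed by j, columns by (i,k) = (0,0), (0,1), (0,2), (1,0), (1,1), (1,2)) is [[12, 18, 18, 6, 9, 9], [-14, -10, -16, -4, -6, -6]].
There the 2×2 minor on rows j ∈ {0, 1}, columns (i,k) ∈ {(0,0), (0,1)} is det [[12, 18], [-14, -10]] = 132 ≠ 0, so this unfolding has rank ≥ 2; CP rank is at least every unfolding rank, so rank(T) ≥ 2. (This is only a lower bound: in general the CP rank may exceed every unfolding rank, so we still need to exhibit 2 rank-1 terms summing to T.)
Upper bound — finding two terms. Write S_k = T[:,:,k] for the frontal slices: S₀ = [[12, -14], [6, -4]], S₁ = [[18, -10], [9, -6]], S₂ = [[18, -16], [9, -6]].
If T = a₁ ∘ b₁ ∘ c₁ + a₂ ∘ b₂ ∘ c₂ then each S_k = c₁[k]·a₁b₁ᵀ + c₂[k]·a₂b₂ᵀ. S₀ and S₁ are linearly independent, so a₁b₁ᵀ and a₂b₂ᵀ must span the same plane of matrices: they are the rank-1 matrices of the form x·S₀ + y·S₁.
det(x·S₀ + y·S₁) is 36·x² + 42·xy − 18·y² = 6·(2·x + 3·y)(3·x − y), vanishing at (x:y) = (3:-2) and (1:3).
M₁ = 3·S₀ − 2·S₁ = [[0, -22], [0, 0]] = (-22)·[1, 0][0, 1]ᵀ and M₂ = S₀ + 3·S₁ = [[66, -44], [33, -22]] = 11·[2, 1][3, -2]ᵀ, so take a₁ = [1, 0], b₁ = [0, 1], a₂ = [2, 1], b₂ = [3, -2].
Each slice is an integer combination of E₁ = a₁b₁ᵀ and E₂ = a₂b₂ᵀ: S₀ = −6·E₁ + 2·E₂, S₁ = 2·E₁ + 3·E₂, S₂ = −4·E₁ + 3·E₂; reading off coefficients, c₁ = [-6, 2, -4] and c₂ = [2, 3, 3].
Hence T = [1, 0] ∘ [0, 1] ∘ [-6, 2, -4] + [2, 1] ∘ [3, -2] ∘ [2, 3, 3], so rank(T) ≤ 2.
These bounds meet, so rank(T) = 2.

2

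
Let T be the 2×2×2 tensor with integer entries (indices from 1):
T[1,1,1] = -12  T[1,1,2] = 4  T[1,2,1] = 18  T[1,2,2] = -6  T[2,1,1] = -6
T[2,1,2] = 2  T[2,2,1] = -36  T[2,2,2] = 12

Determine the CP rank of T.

2

Lower bound: the mode-1 unfolding of T (rows indexed by i, columns by (j,k) = (1,1), (1,2), (2,1), (2,2)) is [[-12, 4, 18, -6], [-6, 2, -36, 12]].
There the 2×2 minor on rows i ∈ {1, 2}, columns (j,k) ∈ {(1,1), (2,1)} is det [[-12, 18], [-6, -36]] = 540 ≠ 0, so this unfolding has rank ≥ 2; CP rank is at least every unfolding rank, so rank(T) ≥ 2. (Flattening ranks never certify an upper bound on CP rank; for that we must actually write T with 2 rank-1 terms.)
Upper bound — finding two terms. Every mode-3 slice of T is a multiple of one matrix: T[:,:,k] = c[k]·M with c = [3, -1] and M = [[-4, 6], [-2, -12]] (rows indexed by i, columns by j). So it suffices to write M as a sum of two rank-1 matrices.
Splitting M by its rows (i = 1, 2), M = [1, 0][-4, 6]ᵀ + [0, 1][-2, -12]ᵀ.
Hence T = [1, 0] (x) [-4, 6] (x) [3, -1] + [0, 1] (x) [-2, -12] (x) [3, -1], so rank(T) ≤ 2.
These bounds meet, so rank(T) = 2.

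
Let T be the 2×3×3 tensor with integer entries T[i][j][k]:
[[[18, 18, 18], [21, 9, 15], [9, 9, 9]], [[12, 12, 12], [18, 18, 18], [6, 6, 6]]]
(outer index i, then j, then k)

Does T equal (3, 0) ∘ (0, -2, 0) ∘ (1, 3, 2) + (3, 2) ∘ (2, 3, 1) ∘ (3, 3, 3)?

Yes

Reconstruct entrywise from the claimed factors. For example, T[1,0,2] = 12 and Σₗ aₗ[1]bₗ[0]cₗ[2] = (0)·(0)·(2) + (2)·(2)·(3) = 12; checking all 18 entries, every one matches. The claim holds.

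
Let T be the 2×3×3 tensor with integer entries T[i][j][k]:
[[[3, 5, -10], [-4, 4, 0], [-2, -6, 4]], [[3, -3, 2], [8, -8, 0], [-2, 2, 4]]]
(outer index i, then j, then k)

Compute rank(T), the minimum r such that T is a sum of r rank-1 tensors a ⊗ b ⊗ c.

3

Lower bound: the mode-2 unfolding of T (rows indexed by j, columns by (i,k) = (0,0), (0,1), (0,2), (1,0), (1,1), (1,2)) is [[3, 5, -10, 3, -3, 2], [-4, 4, 0, 8, -8, 0], [-2, -6, 4, -2, 2, 4]].
There the 3×3 minor on rows j ∈ {0, 1, 2}, columns (i,k) ∈ {(0,0), (0,1), (0,2)} is det [[3, 5, -10], [-4, 4, 0], [-2, -6, 4]] = -192 ≠ 0, so this unfolding has rank ≥ 3; CP rank is at least every unfolding rank, so rank(T) ≥ 3. (This is only a lower bound: in general the CP rank may exceed every unfolding rank, so we still need to exhibit 3 rank-1 terms summing to T.)
Upper bound: T is a sum of 3 rank-1 terms, T = [1, -2] ⊗ [1, 2, 0] ⊗ [-2, 2, 0] + [1, -1] ⊗ [1, 0, 2] ⊗ [1, -1, -2] + [1, 0] ⊗ [1, 0, -1] ⊗ [4, 4, -8] (written with every a and b primitive with positive leading entry and the scale carried by c; CP decompositions are not unique, and this one is verified by expanding entrywise), so rank(T) ≤ 3.
These bounds meet, so rank(T) = 3.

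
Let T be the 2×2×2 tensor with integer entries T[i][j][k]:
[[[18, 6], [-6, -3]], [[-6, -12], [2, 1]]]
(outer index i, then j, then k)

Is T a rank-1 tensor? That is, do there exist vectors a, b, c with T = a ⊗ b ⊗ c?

No

The mode-3 unfolding of T (rows indexed by k, columns by (i,j) = (0,0), (0,1), (1,0), (1,1)) is [[18, -6, -6, 2], [6, -3, -12, 1]].
There the 2×2 minor on rows k ∈ {0, 1}, columns (i,j) ∈ {(0,0), (0,1)} is det [[18, -6], [6, -3]] = -18 ≠ 0, so this unfolding has rank ≥ 2; CP rank is at least every unfolding rank, so rank(T) ≥ 2.
In particular rank(T) ≥ 2 > 1, so T is not rank-1.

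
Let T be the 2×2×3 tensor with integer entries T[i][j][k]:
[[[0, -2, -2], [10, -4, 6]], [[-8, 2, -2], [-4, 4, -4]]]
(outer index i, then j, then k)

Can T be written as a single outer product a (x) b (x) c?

No

The mode-3 unfolding of T (rows indexed by k, columns by (i,j) = (0,0), (0,1), (1,0), (1,1)) is [[0, 10, -8, -4], [-2, -4, 2, 4], [-2, 6, -2, -4]].
There the 3×3 minor on rows k ∈ {0, 1, 2}, columns (i,j) ∈ {(0,0), (0,1), (1,0)} is det [[0, 10, -8], [-2, -4, 2], [-2, 6, -2]] = 80 ≠ 0, so this unfolding has rank ≥ 3; CP rank is at least every unfolding rank, so rank(T) ≥ 3.
In particular rank(T) ≥ 3 > 1, so T is not rank-1.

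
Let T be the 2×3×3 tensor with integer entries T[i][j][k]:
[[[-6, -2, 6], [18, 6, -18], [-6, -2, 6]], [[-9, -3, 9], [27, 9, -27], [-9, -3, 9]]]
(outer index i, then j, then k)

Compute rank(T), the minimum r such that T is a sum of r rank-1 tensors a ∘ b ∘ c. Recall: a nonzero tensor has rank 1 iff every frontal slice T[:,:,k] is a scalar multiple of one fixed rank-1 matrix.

1

Lower bound: T ≠ 0 (e.g. T[0,0,0] = -6), so rank(T) ≥ 1.
Upper bound: the mode-1 fibre T[:,0,0] = [-6, -9] gives a = [2, 3] (primitive direction); the mode-2 fibre T[0,:,0] = [-6, 18, -6] gives b = [1, -3, 1]; then c[k] = T[0,0,k] / (a[0]·b[0]) = [-6, -2, 6] / 2 = [-3, -1, 3].
Expanding [2, 3] ∘ [1, -3, 1] ∘ [-3, -1, 3] reproduces all 18 entries of T, so T = [2, 3] ∘ [1, -3, 1] ∘ [-3, -1, 3] and rank(T) ≤ 1.
These bounds meet, so rank(T) = 1.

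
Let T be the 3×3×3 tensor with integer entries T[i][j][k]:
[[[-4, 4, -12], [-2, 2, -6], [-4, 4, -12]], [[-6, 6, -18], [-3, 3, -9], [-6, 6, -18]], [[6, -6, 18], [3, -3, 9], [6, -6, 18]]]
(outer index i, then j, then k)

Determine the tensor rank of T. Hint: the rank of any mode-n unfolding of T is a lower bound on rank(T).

1

Lower bound: T ≠ 0 (e.g. T[0,0,0] = -4), so rank(T) ≥ 1.
Upper bound: the mode-1 fibre T[:,0,0] = [-4, -6, 6] gives a = [2, 3, -3] (primitive direction); the mode-2 fibre T[0,:,0] = [-4, -2, -4] gives b = [2, 1, 2]; then c[k] = T[0,0,k] / (a[0]·b[0]) = [-4, 4, -12] / 4 = [-1, 1, -3].
Expanding [2, 3, -3] (x) [2, 1, 2] (x) [-1, 1, -3] reproduces all 27 entries of T, so T = [2, 3, -3] (x) [2, 1, 2] (x) [-1, 1, -3] and rank(T) ≤ 1.
These bounds meet, so rank(T) = 1.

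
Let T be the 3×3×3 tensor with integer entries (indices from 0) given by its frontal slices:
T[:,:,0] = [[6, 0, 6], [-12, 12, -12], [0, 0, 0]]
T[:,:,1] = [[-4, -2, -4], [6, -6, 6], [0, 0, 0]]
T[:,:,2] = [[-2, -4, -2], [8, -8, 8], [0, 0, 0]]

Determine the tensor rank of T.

3

Lower bound: in the mode-3 unfolding of T (rows indexed by k, columns by (i,j)) the 3×3 minor on rows k ∈ {0, 1, 2}, columns (i,j) ∈ {(0,0), (0,1), (1,0)} is det [[6, 0, -12], [-4, -2, 6], [-2, -4, 8]] = -96 ≠ 0, so that unfolding has rank ≥ 3 and hence rank(T) ≥ 3 (CP rank is at least every unfolding rank, though it can be larger).
Upper bound: T is a sum of 3 rank-1 terms, T = [1, -1, 0] (x) [1, -1, 1] (x) [8, -4, -4] + [1, 0, 0] (x) [1, 2, 1] (x) [2, -2, -2] + [1, 1, 0] (x) [1, -1, 1] (x) [-4, 2, 4] (written with every a and b primitive with positive leading entry and the scale carried by c; CP decompositions are not unique, and this one is verified by expanding entrywise), so rank(T) ≤ 3.
These bounds meet, so rank(T) = 3.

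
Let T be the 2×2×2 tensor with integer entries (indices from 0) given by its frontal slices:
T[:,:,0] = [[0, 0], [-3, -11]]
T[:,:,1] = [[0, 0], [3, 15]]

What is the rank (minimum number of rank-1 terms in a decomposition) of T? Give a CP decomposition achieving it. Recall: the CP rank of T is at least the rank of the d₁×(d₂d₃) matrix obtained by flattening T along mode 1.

rank(T) = 2

Lower bound: the mode-3 unfolding of T (rows indexed by k, columns by (i,j) = (0,0), (0,1), (1,0), (1,1)) is [[0, 0, -3, -11], [0, 0, 3, 15]].
There the 2×2 minor on rows k ∈ {0, 1}, columns (i,j) ∈ {(1,0), (1,1)} is det [[-3, -11], [3, 15]] = -12 ≠ 0, so this unfolding has rank ≥ 2; CP rank is at least every unfolding rank, so rank(T) ≥ 2. (This is only a lower bound: in general the CP rank may exceed every unfolding rank, so we still need to exhibit 2 rank-1 terms summing to T.)
Upper bound — finding two terms. Every mode-1 slice of T is a multiple of one matrix: T[i,:,:] = a[i]·M with a = [0, 1] and M = [[-3, 3], [-11, 15]] (rows indexed by j, columns by k). So it suffices to write M as a sum of two rank-1 matrices.
Splitting M by its rows (j = 0, 1), M = [1, 0][-3, 3]ᵀ + [0, 1][-11, 15]ᵀ.
Hence T = [0, 1] (x) [1, 0] (x) [-3, 3] + [0, 1] (x) [0, 1] (x) [-11, 15], so rank(T) ≤ 2.
These bounds meet, so rank(T) = 2.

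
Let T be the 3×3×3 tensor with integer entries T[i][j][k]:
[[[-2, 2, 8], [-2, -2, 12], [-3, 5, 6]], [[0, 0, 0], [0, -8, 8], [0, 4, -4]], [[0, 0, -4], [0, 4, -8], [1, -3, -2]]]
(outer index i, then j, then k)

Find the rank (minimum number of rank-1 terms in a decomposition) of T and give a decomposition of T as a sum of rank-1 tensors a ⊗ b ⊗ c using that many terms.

rank(T) = 3

Lower bound: the mode-1 unfolding of T (rows indexed by i, columns by (j,k) = (0,0), (0,1), (0,2), (1,0), (1,1), (1,2), (2,0), (2,1), (2,2)) is [[-2, 2, 8, -2, -2, 12, -3, 5, 6], [0, 0, 0, 0, -8, 8, 0, 4, -4], [0, 0, -4, 0, 4, -8, 1, -3, -2]].
There the 3×3 minor on rows i ∈ {0, 1, 2}, columns (j,k) ∈ {(0,0), (0,2), (1,1)} is det [[-2, 8, -2], [0, 0, -8], [0, -4, 4]] = 64 ≠ 0, so this unfolding has rank ≥ 3; CP rank is at least every unfolding rank, so rank(T) ≥ 3. (Flattening ranks never certify an upper bound on CP rank; for that we must actually write T with 3 rank-1 terms.)
Upper bound: T is a sum of 3 rank-1 terms, T = [1, 0, -1] ⊗ [2, 2, 1] ⊗ [1, -1, 0] + [1, 2, -1] ⊗ [0, 2, -1] ⊗ [0, -2, 2] + [2, 0, -1] ⊗ [1, 1, 1] ⊗ [-2, 2, 4] (written with every a and b primitive with positive leading entry and the scale carried by c; CP decompositions are not unique, and this one is verified by expanding entrywise), so rank(T) ≤ 3.
These bounds meet, so rank(T) = 3.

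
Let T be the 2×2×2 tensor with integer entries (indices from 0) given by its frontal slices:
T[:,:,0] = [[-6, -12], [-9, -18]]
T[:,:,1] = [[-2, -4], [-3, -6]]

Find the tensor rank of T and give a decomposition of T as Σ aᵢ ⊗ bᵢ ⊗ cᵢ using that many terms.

Lower bound: T ≠ 0 (e.g. T[0,0,0] = -6), so rank(T) ≥ 1.
Upper bound: if T = a ⊗ b ⊗ c then every fibre of T is a multiple of the corresponding factor, so read the factors off the fibres through the nonzero entry T[0,0,0] = -6.
The mode-1 fibre T[:,0,0] = [-6, -9] gives a = [2, 3] (primitive direction); the mode-2 fibre T[0,:,0] = [-6, -12] gives b = [1, 2]; then c[k] = T[0,0,k] / (a[0]·b[0]) = [-6, -2] / 2 = [-3, -1].
Expanding [2, 3] ⊗ [1, 2] ⊗ [-3, -1] reproduces all 8 entries of T, so T = [2, 3] ⊗ [1, 2] ⊗ [-3, -1] and rank(T) ≤ 1.
These bounds meet, so rank(T) = 1.
Check entry T[1,1,0] = -18: (3)·(2)·(-3) = -18.

rank(T) = 1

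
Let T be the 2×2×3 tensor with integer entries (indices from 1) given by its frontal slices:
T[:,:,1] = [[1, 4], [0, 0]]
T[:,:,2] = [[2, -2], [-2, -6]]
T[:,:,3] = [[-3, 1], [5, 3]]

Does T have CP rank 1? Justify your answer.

No

The mode-3 unfolding of T (rows indexed by k, columns by (i,j) = (1,1), (1,2), (2,1), (2,2)) is [[1, 4, 0, 0], [2, -2, -2, -6], [-3, 1, 5, 3]].
There the 3×3 minor on rows k ∈ {1, 2, 3}, columns (i,j) ∈ {(1,1), (1,2), (2,1)} is det [[1, 4, 0], [2, -2, -2], [-3, 1, 5]] = -24 ≠ 0, so this unfolding has rank ≥ 3; CP rank is at least every unfolding rank, so rank(T) ≥ 3.
In particular rank(T) ≥ 3 > 1, so T is not rank-1.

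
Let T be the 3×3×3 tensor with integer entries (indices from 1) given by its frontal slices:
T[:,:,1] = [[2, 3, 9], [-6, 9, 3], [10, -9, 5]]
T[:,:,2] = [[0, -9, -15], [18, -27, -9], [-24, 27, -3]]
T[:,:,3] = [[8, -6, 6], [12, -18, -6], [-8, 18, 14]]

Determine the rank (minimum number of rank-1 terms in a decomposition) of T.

Lower bound: the mode-2 unfolding of T (rows indexed by j, columns by (i,k) = (1,1), (1,2), (1,3), (2,1), (2,2), (2,3), (3,1), (3,2), (3,3)) is [[2, 0, 8, -6, 18, 12, 10, -24, -8], [3, -9, -6, 9, -27, -18, -9, 27, 18], [9, -15, 6, 3, -9, -6, 5, -3, 14]].
There the 2×2 minor on rows j ∈ {1, 2}, columns (i,k) ∈ {(1,1), (1,2)} is det [[2, 0], [3, -9]] = -18 ≠ 0, so this unfolding has rank ≥ 2; CP rank is at least every unfolding rank, so rank(T) ≥ 2. (This is only a lower bound: in general the CP rank may exceed every unfolding rank, so we still need to exhibit 2 rank-1 terms summing to T.)
Upper bound — finding two terms. Write S_k = T[:,:,k] for the frontal slices: S₁ = [[2, 3, 9], [-6, 9, 3], [10, -9, 5]], S₂ = [[0, -9, -15], [18, -27, -9], [-24, 27, -3]], S₃ = [[8, -6, 6], [12, -18, -6], [-8, 18, 14]].
If T = a₁ ⊗ b₁ ⊗ c₁ + a₂ ⊗ b₂ ⊗ c₂ then each S_k = c₁[k]·a₁b₁ᵀ + c₂[k]·a₂b₂ᵀ. S₁ and S₂ are linearly independent, so a₁b₁ᵀ and a₂b₂ᵀ must span the same plane of matrices: they are the rank-1 matrices of the form x·S₁ + y·S₂.
The 2×2 minor of x·S₁ + y·S₂ on rows {1,2}, columns {1,2} is 36·x² − 162·xy + 162·y² = 18·(2·x − 3·y)(x − 3·y), vanishing at (x:y) = (3:2) and (3:1).
M₁ = 3·S₁ + 2·S₂ = [[6, -9, -3], [18, -27, -9], [-18, 27, 9]] = 3·(1, 3, -3)(2, -3, -1)ᵀ and M₂ = 3·S₁ + S₂ = [[6, 0, 12], [0, 0, 0], [6, 0, 12]] = 6·(1, 0, 1)(1, 0, 2)ᵀ, so take a₁ = (1, 3, -3), b₁ = (2, -3, -1), a₂ = (1, 0, 1), b₂ = (1, 0, 2).
Each slice is an integer combination of E₁ = a₁b₁ᵀ and E₂ = a₂b₂ᵀ: S₁ = −E₁ + 4·E₂, S₂ = 3·E₁ − 6·E₂, S₃ = 2·E₁ + 4·E₂; reading off coefficients, c₁ = (-1, 3, 2) and c₂ = (4, -6, 4).
Hence T = (1, 3, -3) ⊗ (2, -3, -1) ⊗ (-1, 3, 2) + (1, 0, 1) ⊗ (1, 0, 2) ⊗ (4, -6, 4), so rank(T) ≤ 2.
These bounds meet, so rank(T) = 2.
Check entry T[3,2,3] = 18: (-3)·(-3)·(2) + (1)·(0)·(4) = 18.

2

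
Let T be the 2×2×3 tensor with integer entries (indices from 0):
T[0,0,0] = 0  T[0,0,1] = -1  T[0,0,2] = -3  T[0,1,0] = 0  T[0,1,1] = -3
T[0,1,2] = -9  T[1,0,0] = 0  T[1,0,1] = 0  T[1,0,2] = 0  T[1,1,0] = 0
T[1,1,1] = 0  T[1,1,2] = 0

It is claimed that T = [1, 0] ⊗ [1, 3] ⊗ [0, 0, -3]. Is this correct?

Reconstruct entry (0,0,1) from the claimed factors: Σₗ aₗ[0]bₗ[0]cₗ[1] = (1)·(1)·(0) = 0, but T[0,0,1] = -1. The claim is false.

No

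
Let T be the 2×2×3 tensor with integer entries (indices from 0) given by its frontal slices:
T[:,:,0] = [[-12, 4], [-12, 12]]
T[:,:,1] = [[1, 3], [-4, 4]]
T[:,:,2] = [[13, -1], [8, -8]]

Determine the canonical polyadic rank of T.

2

Lower bound: in the mode-3 unfolding of T (rows indexed by k, columns by (i,j)) the 2×2 minor on rows k ∈ {0, 1}, columns (i,j) ∈ {(0,0), (0,1)} is det [[-12, 4], [1, 3]] = -40 ≠ 0, so that unfolding has rank ≥ 2 and hence rank(T) ≥ 2 (CP rank is at least every unfolding rank, though it can be larger).
Upper bound: with S_k = T[:,:,k], the two rank-1 terms a₁b₁ᵀ, a₂b₂ᵀ are the rank-1 members of the pencil x·S₀ + y·S₁.
det(x·S₀ + y·S₁) is −96·x² + 16·xy + 16·y² = (-16)·(2·x − y)(3·x + y), vanishing at (x:y) = (1:2) and (1:-3).
M₁ = S₀ + 2·S₁ = [[-10, 10], [-20, 20]] = (-10)·[1, 2][1, -1]ᵀ and M₂ = S₀ − 3·S₁ = [[-15, -5], [0, 0]] = (-5)·[1, 0][3, 1]ᵀ, so take a₁ = [1, 2], b₁ = [1, -1], a₂ = [1, 0], b₂ = [3, 1].
Each slice is an integer combination of E₁ = a₁b₁ᵀ and E₂ = a₂b₂ᵀ: S₀ = −6·E₁ − 2·E₂, S₁ = −2·E₁ + E₂, S₂ = 4·E₁ + 3·E₂; reading off coefficients, c₁ = [-6, -2, 4] and c₂ = [-2, 1, 3].
Hence T = [1, 2] (x) [1, -1] (x) [-6, -2, 4] + [1, 0] (x) [3, 1] (x) [-2, 1, 3], so rank(T) ≤ 2.
These bounds meet, so rank(T) = 2.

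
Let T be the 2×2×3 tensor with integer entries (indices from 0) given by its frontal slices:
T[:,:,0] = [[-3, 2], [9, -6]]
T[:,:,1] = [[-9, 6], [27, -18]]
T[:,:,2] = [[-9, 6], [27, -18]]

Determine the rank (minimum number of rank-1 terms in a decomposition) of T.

1

Lower bound: T ≠ 0 (e.g. T[0,0,0] = -3), so rank(T) ≥ 1.
Upper bound: if T = a ⊗ b ⊗ c then every fibre of T is a multiple of the corresponding factor, so read the factors off the fibres through the nonzero entry T[0,0,0] = -3.
The mode-1 fibre T[:,0,0] = [-3, 9] gives a = [1, -3] (primitive direction); the mode-2 fibre T[0,:,0] = [-3, 2] gives b = [3, -2]; then c[k] = T[0,0,k] / (a[0]·b[0]) = [-3, -9, -9] / 3 = [-1, -3, -3].
Expanding [1, -3] ⊗ [3, -2] ⊗ [-1, -3, -3] reproduces all 12 entries of T, so T = [1, -3] ⊗ [3, -2] ⊗ [-1, -3, -3] and rank(T) ≤ 1.
These bounds meet, so rank(T) = 1.
Check entry T[1,1,1] = -18: (-3)·(-2)·(-3) = -18.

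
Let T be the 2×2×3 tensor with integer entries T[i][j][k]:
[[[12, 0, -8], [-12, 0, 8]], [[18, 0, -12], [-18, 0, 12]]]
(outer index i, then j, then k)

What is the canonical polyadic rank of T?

Lower bound: T ≠ 0 (e.g. T[0,0,0] = 12), so rank(T) ≥ 1.
Upper bound: if T = a ∘ b ∘ c then every fibre of T is a multiple of the corresponding factor, so read the factors off the fibres through the nonzero entry T[0,0,0] = 12.
The mode-1 fibre T[:,0,0] = [12, 18] gives a = [2, 3] (primitive direction); the mode-2 fibre T[0,:,0] = [12, -12] gives b = [1, -1]; then c[k] = T[0,0,k] / (a[0]·b[0]) = [12, 0, -8] / 2 = [6, 0, -4].
Expanding [2, 3] ∘ [1, -1] ∘ [6, 0, -4] reproduces all 12 entries of T, so T = [2, 3] ∘ [1, -1] ∘ [6, 0, -4] and rank(T) ≤ 1.
These bounds meet, so rank(T) = 1.

1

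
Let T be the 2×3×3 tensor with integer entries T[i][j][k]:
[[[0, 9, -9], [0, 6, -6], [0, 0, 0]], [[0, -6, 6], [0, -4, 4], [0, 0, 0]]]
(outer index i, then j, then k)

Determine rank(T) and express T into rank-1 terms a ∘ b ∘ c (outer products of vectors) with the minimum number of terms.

Lower bound: T ≠ 0 (e.g. T[0,0,1] = 9), so rank(T) ≥ 1.
Upper bound: if T = a ∘ b ∘ c then every fibre of T is a multiple of the corresponding factor, so read the factors off the fibres through the nonzero entry T[0,0,1] = 9.
The mode-1 fibre T[:,0,1] = [9, -6] gives a = [3, -2] (primitive direction); the mode-2 fibre T[0,:,1] = [9, 6, 0] gives b = [3, 2, 0]; then c[k] = T[0,0,k] / (a[0]·b[0]) = [0, 9, -9] / 9 = [0, 1, -1].
Expanding [3, -2] ∘ [3, 2, 0] ∘ [0, 1, -1] reproduces all 18 entries of T, so T = [3, -2] ∘ [3, 2, 0] ∘ [0, 1, -1] and rank(T) ≤ 1.
These bounds meet, so rank(T) = 1.

rank(T) = 1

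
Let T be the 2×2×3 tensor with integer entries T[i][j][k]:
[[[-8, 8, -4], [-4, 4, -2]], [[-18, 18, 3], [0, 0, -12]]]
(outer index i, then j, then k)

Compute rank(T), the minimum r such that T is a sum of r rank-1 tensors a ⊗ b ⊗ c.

2

Lower bound: the mode-2 unfolding of T (rows indexed by j, columns by (i,k) = (0,0), (0,1), (0,2), (1,0), (1,1), (1,2)) is [[-8, 8, -4, -18, 18, 3], [-4, 4, -2, 0, 0, -12]].
There the 2×2 minor on rows j ∈ {0, 1}, columns (i,k) ∈ {(0,0), (1,0)} is det [[-8, -18], [-4, 0]] = -72 ≠ 0, so this unfolding has rank ≥ 2; CP rank is at least every unfolding rank, so rank(T) ≥ 2. (Unfolding ranks only ever bound the CP rank from below — rank(T) can be strictly larger than all of them — so the matching upper bound has to come from an explicit 2-term decomposition.)
Upper bound — finding two terms. Write S_k = T[:,:,k] for the frontal slices: S₀ = [[-8, -4], [-18, 0]], S₁ = [[8, 4], [18, 0]], S₂ = [[-4, -2], [3, -12]].
If T = a₁ ⊗ b₁ ⊗ c₁ + a₂ ⊗ b₂ ⊗ c₂ then each S_k = c₁[k]·a₁b₁ᵀ + c₂[k]·a₂b₂ᵀ. S₀ and S₂ are linearly independent, so a₁b₁ᵀ and a₂b₂ᵀ must span the same plane of matrices: they are the rank-1 matrices of the form x·S₀ + y·S₂.
det(x·S₀ + y·S₂) is −72·x² + 72·xy + 54·y² = (-18)·(2·x − 3·y)(2·x + y), vanishing at (x:y) = (3:2) and (1:-2).
M₁ = 3·S₀ + 2·S₂ = [[-32, -16], [-48, -24]] = (-8)·[2, 3][2, 1]ᵀ and M₂ = S₀ − 2·S₂ = [[0, 0], [-24, 24]] = (-24)·[0, 1][1, -1]ᵀ, so take a₁ = [2, 3], b₁ = [2, 1], a₂ = [0, 1], b₂ = [1, -1].
Each slice is an integer combination of E₁ = a₁b₁ᵀ and E₂ = a₂b₂ᵀ: S₀ = −2·E₁ − 6·E₂, S₁ = 2·E₁ + 6·E₂, S₂ = −E₁ + 9·E₂; reading off coefficients, c₁ = [-2, 2, -1] and c₂ = [-6, 6, 9].
Hence T = [2, 3] ⊗ [2, 1] ⊗ [-2, 2, -1] + [0, 1] ⊗ [1, -1] ⊗ [-6, 6, 9], so rank(T) ≤ 2.
These bounds meet, so rank(T) = 2.
Check entry T[0,0,0] = -8: (2)·(2)·(-2) + (0)·(1)·(-6) = -8.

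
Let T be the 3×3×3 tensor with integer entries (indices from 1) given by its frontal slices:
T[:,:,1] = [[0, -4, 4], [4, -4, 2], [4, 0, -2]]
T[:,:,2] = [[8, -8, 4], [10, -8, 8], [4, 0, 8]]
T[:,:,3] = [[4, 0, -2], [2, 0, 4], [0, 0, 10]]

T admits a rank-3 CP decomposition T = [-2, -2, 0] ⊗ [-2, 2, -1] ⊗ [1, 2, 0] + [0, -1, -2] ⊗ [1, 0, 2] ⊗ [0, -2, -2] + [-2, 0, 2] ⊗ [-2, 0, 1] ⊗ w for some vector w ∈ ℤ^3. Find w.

Subtract the known terms from T to get the rank-1 residual R = [-2, 0, 2] ⊗ [-2, 0, 1] ⊗ w, so R[i,j,k] = a[i]·b[j]·w[k]. Pick indices with nonzero a[1]·b[1] = (-2)·(-2) = 4. Only the fibre through (1,1,·) is needed: R[1,1,:] = T[1,1,:] − Σₗ aₗ[1]bₗ[1]cₗ = [0, 8, 4] − (-2)·(-2)·[1, 2, 0] − (0)·(1)·[0, -2, -2] = [-4, 0, 4]. Then w[k] = R[1,1,k] / 4 for each k, giving w = [-4, 0, 4] / 4 = [-1, 0, 1].

w = [-1, 0, 1]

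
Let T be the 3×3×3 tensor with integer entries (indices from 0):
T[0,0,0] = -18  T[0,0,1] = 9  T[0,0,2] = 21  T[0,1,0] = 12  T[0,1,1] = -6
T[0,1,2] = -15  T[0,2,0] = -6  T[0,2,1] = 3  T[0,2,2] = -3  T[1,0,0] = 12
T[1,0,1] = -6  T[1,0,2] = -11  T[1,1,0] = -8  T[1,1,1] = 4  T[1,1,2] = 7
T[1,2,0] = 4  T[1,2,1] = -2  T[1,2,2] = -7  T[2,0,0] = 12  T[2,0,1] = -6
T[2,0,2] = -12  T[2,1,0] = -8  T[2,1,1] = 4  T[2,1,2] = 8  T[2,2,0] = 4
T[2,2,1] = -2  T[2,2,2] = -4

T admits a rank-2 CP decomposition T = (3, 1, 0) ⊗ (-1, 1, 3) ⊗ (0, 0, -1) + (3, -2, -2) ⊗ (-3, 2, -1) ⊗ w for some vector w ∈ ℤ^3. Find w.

Subtract the known terms from T to get the rank-1 residual R = (3, -2, -2) ⊗ (-3, 2, -1) ⊗ w, so R[i,j,k] = a[i]·b[j]·w[k]. Pick indices with nonzero a[0]·b[0] = (3)·(-3) = -9. Only the fibre through (0,0,·) is needed: R[0,0,:] = T[0,0,:] − Σₗ aₗ[0]bₗ[0]cₗ = [-18, 9, 21] − (3)·(-1)·(0, 0, -1) = [-18, 9, 18]. Then w[k] = R[0,0,k] / -9 for each k, giving w = [-18, 9, 18] / -9 = (2, -1, -2).

w = (2, -1, -2)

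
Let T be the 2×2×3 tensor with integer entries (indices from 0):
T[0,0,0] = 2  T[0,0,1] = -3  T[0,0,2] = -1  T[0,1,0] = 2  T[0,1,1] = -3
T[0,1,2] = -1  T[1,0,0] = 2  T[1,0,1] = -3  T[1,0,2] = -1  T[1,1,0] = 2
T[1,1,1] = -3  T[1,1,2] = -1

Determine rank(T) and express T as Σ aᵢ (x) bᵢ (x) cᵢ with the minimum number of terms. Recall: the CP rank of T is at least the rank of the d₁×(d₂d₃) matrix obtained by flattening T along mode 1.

Lower bound: T ≠ 0 (e.g. T[0,0,0] = 2), so rank(T) ≥ 1.
Upper bound: if T = a (x) b (x) c then every fibre of T is a multiple of the corresponding factor, so read the factors off the fibres through the nonzero entry T[0,0,0] = 2.
The mode-1 fibre T[:,0,0] = [2, 2] gives a = [1, 1] (primitive direction); the mode-2 fibre T[0,:,0] = [2, 2] gives b = [1, 1]; then c[k] = T[0,0,k] / (a[0]·b[0]) = [2, -3, -1] / 1 = [2, -3, -1].
Expanding [1, 1] (x) [1, 1] (x) [2, -3, -1] reproduces all 12 entries of T, so T = [1, 1] (x) [1, 1] (x) [2, -3, -1] and rank(T) ≤ 1.
These bounds meet, so rank(T) = 1.
Check entry T[0,0,0] = 2: (1)·(1)·(2) = 2.

rank(T) = 1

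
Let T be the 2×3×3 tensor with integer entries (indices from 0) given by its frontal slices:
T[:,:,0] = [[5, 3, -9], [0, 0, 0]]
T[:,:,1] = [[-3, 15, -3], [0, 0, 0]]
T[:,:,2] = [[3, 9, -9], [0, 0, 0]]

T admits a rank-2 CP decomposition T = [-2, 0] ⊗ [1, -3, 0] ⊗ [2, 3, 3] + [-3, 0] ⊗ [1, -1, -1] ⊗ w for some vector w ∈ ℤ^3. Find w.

Subtract the known terms from T to get the rank-1 residual R = [-3, 0] ⊗ [1, -1, -1] ⊗ w, so R[i,j,k] = a[i]·b[j]·w[k]. Pick indices with nonzero a[0]·b[0] = (-3)·(1) = -3. Only the fibre through (0,0,·) is needed: R[0,0,:] = T[0,0,:] − Σₗ aₗ[0]bₗ[0]cₗ = [5, -3, 3] − (-2)·(1)·[2, 3, 3] = [9, 3, 9]. Then w[k] = R[0,0,k] / -3 for each k, giving w = [9, 3, 9] / -3 = [-3, -1, -3].

w = [-3, -1, -3]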